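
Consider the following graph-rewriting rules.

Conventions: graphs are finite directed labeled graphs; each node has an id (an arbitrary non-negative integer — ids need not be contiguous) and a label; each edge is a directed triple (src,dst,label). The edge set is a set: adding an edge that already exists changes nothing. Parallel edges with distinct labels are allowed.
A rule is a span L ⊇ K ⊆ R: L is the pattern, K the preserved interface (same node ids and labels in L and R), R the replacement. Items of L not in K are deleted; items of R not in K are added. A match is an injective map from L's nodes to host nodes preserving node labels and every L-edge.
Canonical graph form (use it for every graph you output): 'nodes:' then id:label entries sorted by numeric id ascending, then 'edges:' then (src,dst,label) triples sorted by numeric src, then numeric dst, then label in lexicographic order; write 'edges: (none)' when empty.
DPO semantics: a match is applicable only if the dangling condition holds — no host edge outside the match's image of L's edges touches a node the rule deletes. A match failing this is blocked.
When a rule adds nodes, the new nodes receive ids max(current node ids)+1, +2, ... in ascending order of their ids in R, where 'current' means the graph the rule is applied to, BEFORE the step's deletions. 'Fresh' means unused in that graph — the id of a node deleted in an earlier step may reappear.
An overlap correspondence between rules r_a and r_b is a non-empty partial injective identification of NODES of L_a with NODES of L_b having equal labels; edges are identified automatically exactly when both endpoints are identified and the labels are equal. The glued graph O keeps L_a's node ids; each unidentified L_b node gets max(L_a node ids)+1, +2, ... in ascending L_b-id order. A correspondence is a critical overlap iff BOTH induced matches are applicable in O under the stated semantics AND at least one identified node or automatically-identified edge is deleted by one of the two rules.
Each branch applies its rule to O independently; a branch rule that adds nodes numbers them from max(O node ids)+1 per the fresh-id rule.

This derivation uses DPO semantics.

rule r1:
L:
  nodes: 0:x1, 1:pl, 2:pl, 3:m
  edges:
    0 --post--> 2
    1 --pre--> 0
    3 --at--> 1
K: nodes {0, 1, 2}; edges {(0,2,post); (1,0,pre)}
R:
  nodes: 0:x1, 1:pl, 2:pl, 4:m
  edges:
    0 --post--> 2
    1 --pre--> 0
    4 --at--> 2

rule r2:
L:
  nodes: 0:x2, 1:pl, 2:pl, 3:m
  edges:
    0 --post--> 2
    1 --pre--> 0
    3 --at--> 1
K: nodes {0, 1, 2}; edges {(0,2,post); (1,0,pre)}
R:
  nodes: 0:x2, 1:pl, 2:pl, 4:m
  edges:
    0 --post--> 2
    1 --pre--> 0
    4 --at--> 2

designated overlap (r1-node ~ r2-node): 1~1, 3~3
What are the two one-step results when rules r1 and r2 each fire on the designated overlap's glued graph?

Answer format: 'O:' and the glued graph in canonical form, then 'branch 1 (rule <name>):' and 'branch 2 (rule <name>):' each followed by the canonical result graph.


O:
nodes: 0:x1, 1:pl, 2:pl, 3:m, 4:x2, 5:pl
edges: (0,2,post); (1,0,pre); (1,4,pre); (3,1,at); (4,5,post)
branch 1 (rule r1):
nodes: 0:x1, 1:pl, 2:pl, 4:x2, 5:pl, 6:m
edges: (0,2,post); (1,0,pre); (1,4,pre); (4,5,post); (6,2,at)
branch 2 (rule r2):
nodes: 0:x1, 1:pl, 2:pl, 4:x2, 5:pl, 6:m
edges: (0,2,post); (1,0,pre); (1,4,pre); (4,5,post); (6,5,at)


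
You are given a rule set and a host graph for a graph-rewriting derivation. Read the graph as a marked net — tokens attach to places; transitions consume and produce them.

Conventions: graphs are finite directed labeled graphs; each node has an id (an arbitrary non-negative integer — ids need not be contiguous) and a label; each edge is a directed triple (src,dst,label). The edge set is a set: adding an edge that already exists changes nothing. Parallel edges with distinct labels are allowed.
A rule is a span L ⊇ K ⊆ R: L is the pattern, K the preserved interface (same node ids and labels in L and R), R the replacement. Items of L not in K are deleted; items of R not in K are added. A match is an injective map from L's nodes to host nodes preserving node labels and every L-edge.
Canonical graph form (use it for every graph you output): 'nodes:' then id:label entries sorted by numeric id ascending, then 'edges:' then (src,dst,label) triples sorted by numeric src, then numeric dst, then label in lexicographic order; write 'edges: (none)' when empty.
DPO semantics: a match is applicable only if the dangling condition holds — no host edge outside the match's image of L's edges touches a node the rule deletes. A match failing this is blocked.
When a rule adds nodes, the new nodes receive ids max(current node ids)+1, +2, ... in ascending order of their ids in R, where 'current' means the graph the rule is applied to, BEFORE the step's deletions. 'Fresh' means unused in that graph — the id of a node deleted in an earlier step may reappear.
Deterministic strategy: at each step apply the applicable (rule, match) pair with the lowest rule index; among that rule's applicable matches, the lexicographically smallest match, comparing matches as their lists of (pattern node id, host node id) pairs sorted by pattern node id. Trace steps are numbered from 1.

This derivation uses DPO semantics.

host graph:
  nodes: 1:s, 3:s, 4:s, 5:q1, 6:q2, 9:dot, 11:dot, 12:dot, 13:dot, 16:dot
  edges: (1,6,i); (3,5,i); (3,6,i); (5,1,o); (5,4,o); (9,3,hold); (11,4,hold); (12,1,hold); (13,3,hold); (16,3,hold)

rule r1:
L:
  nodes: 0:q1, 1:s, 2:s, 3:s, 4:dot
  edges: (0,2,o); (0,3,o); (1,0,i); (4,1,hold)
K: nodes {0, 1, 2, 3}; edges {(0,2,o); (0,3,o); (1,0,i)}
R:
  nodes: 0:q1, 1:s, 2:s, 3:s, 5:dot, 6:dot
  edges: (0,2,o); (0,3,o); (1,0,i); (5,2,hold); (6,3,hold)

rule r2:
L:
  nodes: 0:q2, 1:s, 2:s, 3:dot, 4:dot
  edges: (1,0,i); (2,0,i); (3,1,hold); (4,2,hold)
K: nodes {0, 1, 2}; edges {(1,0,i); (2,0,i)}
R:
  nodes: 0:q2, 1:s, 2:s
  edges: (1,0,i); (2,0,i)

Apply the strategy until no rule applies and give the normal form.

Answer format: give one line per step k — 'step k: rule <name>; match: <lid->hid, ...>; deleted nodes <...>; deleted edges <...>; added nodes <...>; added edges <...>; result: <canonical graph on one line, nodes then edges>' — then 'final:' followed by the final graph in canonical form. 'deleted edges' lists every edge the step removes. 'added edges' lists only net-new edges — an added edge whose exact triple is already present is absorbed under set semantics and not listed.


step 1: rule r1; match: 0->5, 1->3, 2->1, 3->4, 4->9; deleted nodes 9; deleted edges (9,3,hold); added nodes 17, 18; added edges (17,1,hold); (18,4,hold); result: nodes: 1:s, 3:s, 4:s, 5:q1, 6:q2, 11:dot, 12:dot, 13:dot, 16:dot, 17:dot, 18:dot edges: (1,6,i); (3,5,i); (3,6,i); (5,1,o); (5,4,o); (11,4,hold); (12,1,hold); (13,3,hold); (16,3,hold); (17,1,hold); (18,4,hold)
step 2: rule r1; match: 0->5, 1->3, 2->1, 3->4, 4->13; deleted nodes 13; deleted edges (13,3,hold); added nodes 19, 20; added edges (19,1,hold); (20,4,hold); result: nodes: 1:s, 3:s, 4:s, 5:q1, 6:q2, 11:dot, 12:dot, 16:dot, 17:dot, 18:dot, 19:dot, 20:dot edges: (1,6,i); (3,5,i); (3,6,i); (5,1,o); (5,4,o); (11,4,hold); (12,1,hold); (16,3,hold); (17,1,hold); (18,4,hold); (19,1,hold); (20,4,hold)
step 3: rule r1; match: 0->5, 1->3, 2->1, 3->4, 4->16; deleted nodes 16; deleted edges (16,3,hold); added nodes 21, 22; added edges (21,1,hold); (22,4,hold); result: nodes: 1:s, 3:s, 4:s, 5:q1, 6:q2, 11:dot, 12:dot, 17:dot, 18:dot, 19:dot, 20:dot, 21:dot, 22:dot edges: (1,6,i); (3,5,i); (3,6,i); (5,1,o); (5,4,o); (11,4,hold); (12,1,hold); (17,1,hold); (18,4,hold); (19,1,hold); (20,4,hold); (21,1,hold); (22,4,hold)
final:
nodes: 1:s, 3:s, 4:s, 5:q1, 6:q2, 11:dot, 12:dot, 17:dot, 18:dot, 19:dot, 20:dot, 21:dot, 22:dot
edges: (1,6,i); (3,5,i); (3,6,i); (5,1,o); (5,4,o); (11,4,hold); (12,1,hold); (17,1,hold); (18,4,hold); (19,1,hold); (20,4,hold); (21,1,hold); (22,4,hold)


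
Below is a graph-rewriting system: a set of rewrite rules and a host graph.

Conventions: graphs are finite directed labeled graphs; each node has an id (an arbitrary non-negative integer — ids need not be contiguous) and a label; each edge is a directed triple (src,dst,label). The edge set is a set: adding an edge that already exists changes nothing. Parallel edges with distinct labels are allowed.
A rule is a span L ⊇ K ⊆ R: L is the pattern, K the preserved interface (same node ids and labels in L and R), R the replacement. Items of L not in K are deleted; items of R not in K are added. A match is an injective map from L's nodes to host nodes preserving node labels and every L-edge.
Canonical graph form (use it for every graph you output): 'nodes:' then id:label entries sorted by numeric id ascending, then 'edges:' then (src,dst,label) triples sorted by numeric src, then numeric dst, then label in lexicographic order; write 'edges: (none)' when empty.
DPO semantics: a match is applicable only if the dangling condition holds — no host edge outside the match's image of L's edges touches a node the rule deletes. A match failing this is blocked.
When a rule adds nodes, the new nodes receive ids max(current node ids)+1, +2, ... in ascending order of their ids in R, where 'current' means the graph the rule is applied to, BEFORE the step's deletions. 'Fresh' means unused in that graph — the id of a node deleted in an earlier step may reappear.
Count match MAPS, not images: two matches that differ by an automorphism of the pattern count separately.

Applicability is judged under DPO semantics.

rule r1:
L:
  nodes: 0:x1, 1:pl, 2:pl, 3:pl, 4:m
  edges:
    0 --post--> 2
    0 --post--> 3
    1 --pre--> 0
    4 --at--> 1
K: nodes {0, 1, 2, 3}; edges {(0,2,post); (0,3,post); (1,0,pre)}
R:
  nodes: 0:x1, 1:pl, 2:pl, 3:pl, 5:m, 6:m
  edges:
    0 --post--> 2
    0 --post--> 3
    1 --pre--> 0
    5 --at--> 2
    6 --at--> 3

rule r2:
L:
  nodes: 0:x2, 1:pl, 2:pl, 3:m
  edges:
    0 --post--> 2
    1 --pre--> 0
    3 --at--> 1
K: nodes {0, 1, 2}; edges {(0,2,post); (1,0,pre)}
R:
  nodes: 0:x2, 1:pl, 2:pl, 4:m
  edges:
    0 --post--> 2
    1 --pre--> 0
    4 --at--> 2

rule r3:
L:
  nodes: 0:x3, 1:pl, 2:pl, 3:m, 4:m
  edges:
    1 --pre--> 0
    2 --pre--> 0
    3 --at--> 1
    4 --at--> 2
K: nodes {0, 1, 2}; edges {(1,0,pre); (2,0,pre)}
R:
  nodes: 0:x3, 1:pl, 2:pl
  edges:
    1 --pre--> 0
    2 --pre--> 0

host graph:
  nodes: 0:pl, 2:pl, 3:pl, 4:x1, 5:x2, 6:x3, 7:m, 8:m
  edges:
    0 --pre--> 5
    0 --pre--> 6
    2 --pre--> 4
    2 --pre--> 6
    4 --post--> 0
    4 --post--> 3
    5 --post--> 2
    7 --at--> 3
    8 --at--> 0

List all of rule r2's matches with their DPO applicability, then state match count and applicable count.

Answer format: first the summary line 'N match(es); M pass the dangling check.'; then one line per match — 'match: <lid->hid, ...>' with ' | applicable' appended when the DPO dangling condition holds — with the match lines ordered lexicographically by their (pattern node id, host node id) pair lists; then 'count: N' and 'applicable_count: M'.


1 match(es); 1 pass the dangling check.
match: 0->5, 1->0, 2->2, 3->8 | applicable
count: 1
applicable_count: 1


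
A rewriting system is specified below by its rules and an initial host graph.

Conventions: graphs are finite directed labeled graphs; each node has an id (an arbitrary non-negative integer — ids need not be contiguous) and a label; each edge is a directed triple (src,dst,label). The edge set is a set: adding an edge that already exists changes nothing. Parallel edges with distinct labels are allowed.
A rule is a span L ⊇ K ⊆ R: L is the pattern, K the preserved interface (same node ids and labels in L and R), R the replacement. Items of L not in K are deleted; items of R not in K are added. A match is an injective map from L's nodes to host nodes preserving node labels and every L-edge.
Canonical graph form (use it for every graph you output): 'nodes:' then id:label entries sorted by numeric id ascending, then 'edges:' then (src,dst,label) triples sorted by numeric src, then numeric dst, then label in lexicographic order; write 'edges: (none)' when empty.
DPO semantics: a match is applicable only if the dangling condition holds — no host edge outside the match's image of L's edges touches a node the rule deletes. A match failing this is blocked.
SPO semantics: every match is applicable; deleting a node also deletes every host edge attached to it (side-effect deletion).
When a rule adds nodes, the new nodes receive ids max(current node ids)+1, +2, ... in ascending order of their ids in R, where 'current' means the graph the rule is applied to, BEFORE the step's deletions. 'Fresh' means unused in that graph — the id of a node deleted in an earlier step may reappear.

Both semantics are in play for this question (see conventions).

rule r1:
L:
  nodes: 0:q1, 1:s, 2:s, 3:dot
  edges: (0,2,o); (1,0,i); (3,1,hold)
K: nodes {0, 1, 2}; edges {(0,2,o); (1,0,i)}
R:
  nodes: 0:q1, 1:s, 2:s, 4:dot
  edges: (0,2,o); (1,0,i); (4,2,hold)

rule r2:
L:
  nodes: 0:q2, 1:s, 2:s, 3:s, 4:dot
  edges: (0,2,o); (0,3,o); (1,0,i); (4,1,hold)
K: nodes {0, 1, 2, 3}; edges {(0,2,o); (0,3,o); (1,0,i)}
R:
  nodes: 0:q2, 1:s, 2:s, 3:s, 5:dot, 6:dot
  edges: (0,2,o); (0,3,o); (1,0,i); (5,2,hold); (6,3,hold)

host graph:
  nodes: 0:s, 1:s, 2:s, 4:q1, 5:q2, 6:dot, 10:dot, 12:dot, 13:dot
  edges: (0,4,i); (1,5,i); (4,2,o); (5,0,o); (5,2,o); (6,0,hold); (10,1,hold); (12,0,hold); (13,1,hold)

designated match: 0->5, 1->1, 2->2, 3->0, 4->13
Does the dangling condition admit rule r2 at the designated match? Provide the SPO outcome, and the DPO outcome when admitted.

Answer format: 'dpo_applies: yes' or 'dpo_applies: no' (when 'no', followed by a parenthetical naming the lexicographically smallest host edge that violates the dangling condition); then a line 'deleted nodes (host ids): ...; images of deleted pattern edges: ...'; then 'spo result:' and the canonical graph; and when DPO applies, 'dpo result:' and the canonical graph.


dpo_applies: yes
deleted nodes (host ids): 13; images of deleted pattern edges: (13,1,hold)
spo result:
nodes: 0:s, 1:s, 2:s, 4:q1, 5:q2, 6:dot, 10:dot, 12:dot, 14:dot, 15:dot
edges: (0,4,i); (1,5,i); (4,2,o); (5,0,o); (5,2,o); (6,0,hold); (10,1,hold); (12,0,hold); (14,2,hold); (15,0,hold)
dpo result:
nodes: 0:s, 1:s, 2:s, 4:q1, 5:q2, 6:dot, 10:dot, 12:dot, 14:dot, 15:dot
edges: (0,4,i); (1,5,i); (4,2,o); (5,0,o); (5,2,o); (6,0,hold); (10,1,hold); (12,0,hold); (14,2,hold); (15,0,hold)


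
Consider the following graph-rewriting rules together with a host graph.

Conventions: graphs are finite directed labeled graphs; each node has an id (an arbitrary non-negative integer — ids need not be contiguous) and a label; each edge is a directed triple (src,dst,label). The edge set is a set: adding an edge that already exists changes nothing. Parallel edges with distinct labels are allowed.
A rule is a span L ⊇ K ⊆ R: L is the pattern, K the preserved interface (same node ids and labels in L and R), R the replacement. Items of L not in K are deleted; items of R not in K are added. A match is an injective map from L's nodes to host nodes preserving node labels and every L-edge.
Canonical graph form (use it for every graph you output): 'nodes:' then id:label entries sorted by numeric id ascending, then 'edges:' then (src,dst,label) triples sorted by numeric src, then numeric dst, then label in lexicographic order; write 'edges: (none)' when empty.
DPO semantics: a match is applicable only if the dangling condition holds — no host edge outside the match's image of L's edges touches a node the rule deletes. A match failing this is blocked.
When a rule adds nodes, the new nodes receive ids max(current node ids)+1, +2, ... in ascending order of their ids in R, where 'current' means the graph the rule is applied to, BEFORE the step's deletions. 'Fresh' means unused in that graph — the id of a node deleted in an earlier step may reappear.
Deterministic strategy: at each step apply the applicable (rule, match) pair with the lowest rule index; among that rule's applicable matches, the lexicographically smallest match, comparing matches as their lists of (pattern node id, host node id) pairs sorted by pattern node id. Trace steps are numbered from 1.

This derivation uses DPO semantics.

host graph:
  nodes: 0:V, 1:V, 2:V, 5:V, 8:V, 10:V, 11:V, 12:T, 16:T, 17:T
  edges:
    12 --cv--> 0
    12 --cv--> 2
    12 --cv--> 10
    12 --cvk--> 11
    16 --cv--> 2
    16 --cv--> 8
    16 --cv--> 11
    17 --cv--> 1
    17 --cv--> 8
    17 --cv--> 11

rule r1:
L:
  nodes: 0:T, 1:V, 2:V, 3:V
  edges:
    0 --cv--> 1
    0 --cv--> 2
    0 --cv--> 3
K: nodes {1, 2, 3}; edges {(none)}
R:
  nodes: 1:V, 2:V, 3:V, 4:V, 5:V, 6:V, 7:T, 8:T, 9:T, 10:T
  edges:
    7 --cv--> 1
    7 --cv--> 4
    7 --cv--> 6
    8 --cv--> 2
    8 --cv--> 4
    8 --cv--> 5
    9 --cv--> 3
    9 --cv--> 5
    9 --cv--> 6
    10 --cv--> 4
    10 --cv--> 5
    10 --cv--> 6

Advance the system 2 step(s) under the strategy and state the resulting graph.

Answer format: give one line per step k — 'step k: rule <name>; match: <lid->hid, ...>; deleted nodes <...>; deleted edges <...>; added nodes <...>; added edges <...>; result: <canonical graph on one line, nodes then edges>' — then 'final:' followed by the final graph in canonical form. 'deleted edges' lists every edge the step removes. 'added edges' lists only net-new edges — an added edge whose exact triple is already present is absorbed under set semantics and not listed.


step 1: rule r1; match: 0->16, 1->2, 2->8, 3->11; deleted nodes 16; deleted edges (16,2,cv); (16,8,cv); (16,11,cv); added nodes 18, 19, 20, 21, 22, 23, 24; added edges (21,2,cv); (21,18,cv); (21,20,cv); (22,8,cv); (22,18,cv); (22,19,cv); (23,11,cv); (23,19,cv); (23,20,cv); (24,18,cv); (24,19,cv); (24,20,cv); result: nodes: 0:V, 1:V, 2:V, 5:V, 8:V, 10:V, 11:V, 12:T, 17:T, 18:V, 19:V, 20:V, 21:T, 22:T, 23:T, 24:T edges: (12,0,cv); (12,2,cv); (12,10,cv); (12,11,cvk); (17,1,cv); (17,8,cv); (17,11,cv); (21,2,cv); (21,18,cv); (21,20,cv); (22,8,cv); (22,18,cv); (22,19,cv); (23,11,cv); (23,19,cv); (23,20,cv); (24,18,cv); (24,19,cv); (24,20,cv)
step 2: rule r1; match: 0->17, 1->1, 2->8, 3->11; deleted nodes 17; deleted edges (17,1,cv); (17,8,cv); (17,11,cv); added nodes 25, 26, 27, 28, 29, 30, 31; added edges (28,1,cv); (28,25,cv); (28,27,cv); (29,8,cv); (29,25,cv); (29,26,cv); (30,11,cv); (30,26,cv); (30,27,cv); (31,25,cv); (31,26,cv); (31,27,cv); result: nodes: 0:V, 1:V, 2:V, 5:V, 8:V, 10:V, 11:V, 12:T, 18:V, 19:V, 20:V, 21:T, 22:T, 23:T, 24:T, 25:V, 26:V, 27:V, 28:T, 29:T, 30:T, 31:T edges: (12,0,cv); (12,2,cv); (12,10,cv); (12,11,cvk); (21,2,cv); (21,18,cv); (21,20,cv); (22,8,cv); (22,18,cv); (22,19,cv); (23,11,cv); (23,19,cv); (23,20,cv); (24,18,cv); (24,19,cv); (24,20,cv); (28,1,cv); (28,25,cv); (28,27,cv); (29,8,cv); (29,25,cv); (29,26,cv); (30,11,cv); (30,26,cv); (30,27,cv); (31,25,cv); (31,26,cv); (31,27,cv)
final:
nodes: 0:V, 1:V, 2:V, 5:V, 8:V, 10:V, 11:V, 12:T, 18:V, 19:V, 20:V, 21:T, 22:T, 23:T, 24:T, 25:V, 26:V, 27:V, 28:T, 29:T, 30:T, 31:T
edges: (12,0,cv); (12,2,cv); (12,10,cv); (12,11,cvk); (21,2,cv); (21,18,cv); (21,20,cv); (22,8,cv); (22,18,cv); (22,19,cv); (23,11,cv); (23,19,cv); (23,20,cv); (24,18,cv); (24,19,cv); (24,20,cv); (28,1,cv); (28,25,cv); (28,27,cv); (29,8,cv); (29,25,cv); (29,26,cv); (30,11,cv); (30,26,cv); (30,27,cv); (31,25,cv); (31,26,cv); (31,27,cv)


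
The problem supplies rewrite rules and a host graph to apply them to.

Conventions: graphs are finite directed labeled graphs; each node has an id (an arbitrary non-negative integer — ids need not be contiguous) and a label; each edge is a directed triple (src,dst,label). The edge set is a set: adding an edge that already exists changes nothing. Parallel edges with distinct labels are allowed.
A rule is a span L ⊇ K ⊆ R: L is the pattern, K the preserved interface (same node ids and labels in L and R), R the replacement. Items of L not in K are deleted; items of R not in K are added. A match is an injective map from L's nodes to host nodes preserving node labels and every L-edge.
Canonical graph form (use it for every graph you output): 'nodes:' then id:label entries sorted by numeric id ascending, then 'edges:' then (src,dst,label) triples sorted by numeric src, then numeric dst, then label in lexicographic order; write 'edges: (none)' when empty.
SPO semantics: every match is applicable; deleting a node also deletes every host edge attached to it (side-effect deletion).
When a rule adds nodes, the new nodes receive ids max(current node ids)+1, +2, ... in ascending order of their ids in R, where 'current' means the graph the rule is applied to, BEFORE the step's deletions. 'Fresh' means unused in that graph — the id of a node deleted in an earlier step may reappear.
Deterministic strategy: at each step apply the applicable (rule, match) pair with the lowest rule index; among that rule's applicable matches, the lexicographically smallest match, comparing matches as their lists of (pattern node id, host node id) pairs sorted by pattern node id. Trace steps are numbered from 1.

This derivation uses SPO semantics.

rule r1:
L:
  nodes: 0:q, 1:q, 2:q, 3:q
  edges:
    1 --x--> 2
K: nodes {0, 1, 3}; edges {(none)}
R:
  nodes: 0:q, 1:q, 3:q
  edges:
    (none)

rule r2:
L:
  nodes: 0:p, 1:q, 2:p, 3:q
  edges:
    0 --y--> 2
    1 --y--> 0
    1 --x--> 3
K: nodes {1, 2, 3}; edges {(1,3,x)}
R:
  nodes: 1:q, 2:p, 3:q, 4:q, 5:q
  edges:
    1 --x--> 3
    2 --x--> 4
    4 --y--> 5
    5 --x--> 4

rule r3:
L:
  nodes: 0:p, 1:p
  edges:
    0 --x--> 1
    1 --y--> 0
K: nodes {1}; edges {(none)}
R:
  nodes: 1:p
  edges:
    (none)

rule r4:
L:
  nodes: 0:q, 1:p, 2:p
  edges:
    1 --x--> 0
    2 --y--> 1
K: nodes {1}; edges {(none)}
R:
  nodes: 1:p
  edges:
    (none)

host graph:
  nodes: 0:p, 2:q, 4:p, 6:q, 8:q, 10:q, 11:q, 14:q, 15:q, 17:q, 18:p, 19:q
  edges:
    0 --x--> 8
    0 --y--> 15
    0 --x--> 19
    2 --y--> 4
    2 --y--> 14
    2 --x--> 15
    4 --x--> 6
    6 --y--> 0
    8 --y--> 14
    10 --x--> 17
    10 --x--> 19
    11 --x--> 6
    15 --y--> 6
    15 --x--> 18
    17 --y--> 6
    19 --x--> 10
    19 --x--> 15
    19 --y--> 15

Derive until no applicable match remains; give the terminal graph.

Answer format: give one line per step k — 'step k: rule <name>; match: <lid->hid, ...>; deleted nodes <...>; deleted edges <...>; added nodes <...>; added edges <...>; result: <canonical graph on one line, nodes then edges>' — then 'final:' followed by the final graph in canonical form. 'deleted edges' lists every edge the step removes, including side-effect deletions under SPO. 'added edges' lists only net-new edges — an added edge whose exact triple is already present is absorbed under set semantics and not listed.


step 1: rule r1; match: 0->2, 1->10, 2->17, 3->6; deleted nodes 17; deleted edges (10,17,x); (17,6,y); added nodes (none); added edges (none); result: nodes: 0:p, 2:q, 4:p, 6:q, 8:q, 10:q, 11:q, 14:q, 15:q, 18:p, 19:q edges: (0,8,x); (0,15,y); (0,19,x); (2,4,y); (2,14,y); (2,15,x); (4,6,x); (6,0,y); (8,14,y); (10,19,x); (11,6,x); (15,6,y); (15,18,x); (19,10,x); (19,15,x); (19,15,y)
step 2: rule r1; match: 0->2, 1->10, 2->19, 3->6; deleted nodes 19; deleted edges (0,19,x); (10,19,x); (19,10,x); (19,15,x); (19,15,y); added nodes (none); added edges (none); result: nodes: 0:p, 2:q, 4:p, 6:q, 8:q, 10:q, 11:q, 14:q, 15:q, 18:p edges: (0,8,x); (0,15,y); (2,4,y); (2,14,y); (2,15,x); (4,6,x); (6,0,y); (8,14,y); (11,6,x); (15,6,y); (15,18,x)
step 3: rule r1; match: 0->2, 1->11, 2->6, 3->8; deleted nodes 6; deleted edges (4,6,x); (6,0,y); (11,6,x); (15,6,y); added nodes (none); added edges (none); result: nodes: 0:p, 2:q, 4:p, 8:q, 10:q, 11:q, 14:q, 15:q, 18:p edges: (0,8,x); (0,15,y); (2,4,y); (2,14,y); (2,15,x); (8,14,y); (15,18,x)
step 4: rule r1; match: 0->8, 1->2, 2->15, 3->10; deleted nodes 15; deleted edges (0,15,y); (2,15,x); (15,18,x); added nodes (none); added edges (none); result: nodes: 0:p, 2:q, 4:p, 8:q, 10:q, 11:q, 14:q, 18:p edges: (0,8,x); (2,4,y); (2,14,y); (8,14,y)
final:
nodes: 0:p, 2:q, 4:p, 8:q, 10:q, 11:q, 14:q, 18:p
edges: (0,8,x); (2,4,y); (2,14,y); (8,14,y)


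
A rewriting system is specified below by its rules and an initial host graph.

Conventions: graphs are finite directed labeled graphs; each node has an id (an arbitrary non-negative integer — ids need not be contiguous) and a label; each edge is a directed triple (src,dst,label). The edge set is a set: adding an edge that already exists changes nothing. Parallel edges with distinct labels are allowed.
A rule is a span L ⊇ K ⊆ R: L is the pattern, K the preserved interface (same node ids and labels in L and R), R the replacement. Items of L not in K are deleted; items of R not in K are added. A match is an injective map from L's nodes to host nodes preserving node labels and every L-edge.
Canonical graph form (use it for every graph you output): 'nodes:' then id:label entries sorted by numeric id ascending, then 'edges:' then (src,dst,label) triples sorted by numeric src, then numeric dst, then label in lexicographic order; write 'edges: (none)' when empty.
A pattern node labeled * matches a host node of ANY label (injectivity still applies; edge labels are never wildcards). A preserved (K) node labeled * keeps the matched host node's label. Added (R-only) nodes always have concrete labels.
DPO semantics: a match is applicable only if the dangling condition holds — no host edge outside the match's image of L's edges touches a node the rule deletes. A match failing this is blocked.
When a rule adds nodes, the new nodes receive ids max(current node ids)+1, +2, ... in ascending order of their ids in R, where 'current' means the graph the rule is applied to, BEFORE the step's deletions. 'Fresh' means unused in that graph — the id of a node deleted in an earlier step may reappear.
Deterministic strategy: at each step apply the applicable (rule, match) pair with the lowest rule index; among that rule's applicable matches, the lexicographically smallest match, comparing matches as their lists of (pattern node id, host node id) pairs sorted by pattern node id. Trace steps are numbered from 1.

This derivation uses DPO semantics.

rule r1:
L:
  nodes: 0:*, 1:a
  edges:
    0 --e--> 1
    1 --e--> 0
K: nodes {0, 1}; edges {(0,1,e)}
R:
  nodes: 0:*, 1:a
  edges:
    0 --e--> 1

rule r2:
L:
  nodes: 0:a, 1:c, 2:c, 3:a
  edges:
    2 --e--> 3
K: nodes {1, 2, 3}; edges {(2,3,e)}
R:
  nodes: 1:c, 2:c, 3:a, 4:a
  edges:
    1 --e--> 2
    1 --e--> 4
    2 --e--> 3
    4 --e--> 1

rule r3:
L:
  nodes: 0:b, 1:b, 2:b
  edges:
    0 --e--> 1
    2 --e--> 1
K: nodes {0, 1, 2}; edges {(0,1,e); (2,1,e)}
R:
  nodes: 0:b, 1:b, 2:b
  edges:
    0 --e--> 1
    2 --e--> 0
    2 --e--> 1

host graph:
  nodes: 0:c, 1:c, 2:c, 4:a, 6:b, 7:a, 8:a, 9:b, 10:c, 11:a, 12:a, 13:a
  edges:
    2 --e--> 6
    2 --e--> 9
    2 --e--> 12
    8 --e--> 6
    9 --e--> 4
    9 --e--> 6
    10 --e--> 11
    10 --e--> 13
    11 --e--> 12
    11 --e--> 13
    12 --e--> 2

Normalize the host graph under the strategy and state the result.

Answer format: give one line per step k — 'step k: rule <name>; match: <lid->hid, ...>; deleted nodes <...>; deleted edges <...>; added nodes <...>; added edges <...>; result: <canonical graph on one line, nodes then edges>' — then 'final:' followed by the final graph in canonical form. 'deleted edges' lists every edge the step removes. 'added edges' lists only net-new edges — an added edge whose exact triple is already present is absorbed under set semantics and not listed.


step 1: rule r1; match: 0->2, 1->12; deleted nodes (none); deleted edges (12,2,e); added nodes (none); added edges (none); result: nodes: 0:c, 1:c, 2:c, 4:a, 6:b, 7:a, 8:a, 9:b, 10:c, 11:a, 12:a, 13:a edges: (2,6,e); (2,9,e); (2,12,e); (8,6,e); (9,4,e); (9,6,e); (10,11,e); (10,13,e); (11,12,e); (11,13,e)
step 2: rule r2; match: 0->7, 1->0, 2->2, 3->12; deleted nodes 7; deleted edges (none); added nodes 14; added edges (0,2,e); (0,14,e); (14,0,e); result: nodes: 0:c, 1:c, 2:c, 4:a, 6:b, 8:a, 9:b, 10:c, 11:a, 12:a, 13:a, 14:a edges: (0,2,e); (0,14,e); (2,6,e); (2,9,e); (2,12,e); (8,6,e); (9,4,e); (9,6,e); (10,11,e); (10,13,e); (11,12,e); (11,13,e); (14,0,e)
step 3: rule r1; match: 0->0, 1->14; deleted nodes (none); deleted edges (14,0,e); added nodes (none); added edges (none); result: nodes: 0:c, 1:c, 2:c, 4:a, 6:b, 8:a, 9:b, 10:c, 11:a, 12:a, 13:a, 14:a edges: (0,2,e); (0,14,e); (2,6,e); (2,9,e); (2,12,e); (8,6,e); (9,4,e); (9,6,e); (10,11,e); (10,13,e); (11,12,e); (11,13,e)
final:
nodes: 0:c, 1:c, 2:c, 4:a, 6:b, 8:a, 9:b, 10:c, 11:a, 12:a, 13:a, 14:a
edges: (0,2,e); (0,14,e); (2,6,e); (2,9,e); (2,12,e); (8,6,e); (9,4,e); (9,6,e); (10,11,e); (10,13,e); (11,12,e); (11,13,e)


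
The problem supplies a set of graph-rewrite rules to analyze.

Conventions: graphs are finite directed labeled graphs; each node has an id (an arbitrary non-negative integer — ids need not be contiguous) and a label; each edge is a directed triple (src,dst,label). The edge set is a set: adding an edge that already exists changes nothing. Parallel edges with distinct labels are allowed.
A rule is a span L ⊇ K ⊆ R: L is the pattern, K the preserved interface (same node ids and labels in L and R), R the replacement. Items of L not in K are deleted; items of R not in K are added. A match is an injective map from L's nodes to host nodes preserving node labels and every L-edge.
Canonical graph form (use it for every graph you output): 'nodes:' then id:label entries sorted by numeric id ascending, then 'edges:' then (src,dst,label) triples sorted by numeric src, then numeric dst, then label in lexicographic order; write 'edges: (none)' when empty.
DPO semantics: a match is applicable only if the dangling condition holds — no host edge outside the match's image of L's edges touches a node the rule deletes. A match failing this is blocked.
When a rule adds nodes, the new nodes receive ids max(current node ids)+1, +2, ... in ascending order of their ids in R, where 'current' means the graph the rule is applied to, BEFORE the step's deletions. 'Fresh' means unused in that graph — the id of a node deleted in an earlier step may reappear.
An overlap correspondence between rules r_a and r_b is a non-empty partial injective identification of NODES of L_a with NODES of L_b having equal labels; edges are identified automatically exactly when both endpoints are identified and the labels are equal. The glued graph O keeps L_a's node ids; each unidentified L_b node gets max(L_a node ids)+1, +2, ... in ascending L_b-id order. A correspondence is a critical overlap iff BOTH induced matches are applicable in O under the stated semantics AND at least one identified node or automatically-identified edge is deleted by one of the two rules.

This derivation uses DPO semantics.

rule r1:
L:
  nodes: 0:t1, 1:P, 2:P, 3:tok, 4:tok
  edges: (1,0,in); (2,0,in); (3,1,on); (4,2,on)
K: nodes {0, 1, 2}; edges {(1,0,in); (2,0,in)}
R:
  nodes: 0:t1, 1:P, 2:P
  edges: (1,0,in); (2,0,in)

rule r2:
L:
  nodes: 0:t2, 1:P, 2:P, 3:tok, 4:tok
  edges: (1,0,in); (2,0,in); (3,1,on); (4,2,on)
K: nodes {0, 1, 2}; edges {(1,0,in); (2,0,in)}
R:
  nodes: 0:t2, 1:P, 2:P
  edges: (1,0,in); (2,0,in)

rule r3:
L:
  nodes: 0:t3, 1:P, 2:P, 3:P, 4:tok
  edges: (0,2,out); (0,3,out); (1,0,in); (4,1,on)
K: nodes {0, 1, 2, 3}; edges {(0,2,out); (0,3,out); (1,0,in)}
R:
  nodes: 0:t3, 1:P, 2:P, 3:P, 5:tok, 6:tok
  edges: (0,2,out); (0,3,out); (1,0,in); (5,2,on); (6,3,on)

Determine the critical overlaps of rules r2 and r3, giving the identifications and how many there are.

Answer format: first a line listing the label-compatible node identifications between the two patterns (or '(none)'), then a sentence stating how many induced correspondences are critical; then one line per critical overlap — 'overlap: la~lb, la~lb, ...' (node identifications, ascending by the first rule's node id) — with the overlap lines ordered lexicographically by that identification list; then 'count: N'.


label-compatible node identifications between L(r2) and L(r3): 1~1, 1~2, 1~3, 2~1, 2~2, 2~3, 3~4, 4~4
6 of the induced correspondences are critical overlaps of r2 and r3.
overlap: 1~1, 2~2, 3~4
overlap: 1~1, 2~3, 3~4
overlap: 1~1, 3~4
overlap: 1~2, 2~1, 4~4
overlap: 1~3, 2~1, 4~4
overlap: 2~1, 4~4
count: 6


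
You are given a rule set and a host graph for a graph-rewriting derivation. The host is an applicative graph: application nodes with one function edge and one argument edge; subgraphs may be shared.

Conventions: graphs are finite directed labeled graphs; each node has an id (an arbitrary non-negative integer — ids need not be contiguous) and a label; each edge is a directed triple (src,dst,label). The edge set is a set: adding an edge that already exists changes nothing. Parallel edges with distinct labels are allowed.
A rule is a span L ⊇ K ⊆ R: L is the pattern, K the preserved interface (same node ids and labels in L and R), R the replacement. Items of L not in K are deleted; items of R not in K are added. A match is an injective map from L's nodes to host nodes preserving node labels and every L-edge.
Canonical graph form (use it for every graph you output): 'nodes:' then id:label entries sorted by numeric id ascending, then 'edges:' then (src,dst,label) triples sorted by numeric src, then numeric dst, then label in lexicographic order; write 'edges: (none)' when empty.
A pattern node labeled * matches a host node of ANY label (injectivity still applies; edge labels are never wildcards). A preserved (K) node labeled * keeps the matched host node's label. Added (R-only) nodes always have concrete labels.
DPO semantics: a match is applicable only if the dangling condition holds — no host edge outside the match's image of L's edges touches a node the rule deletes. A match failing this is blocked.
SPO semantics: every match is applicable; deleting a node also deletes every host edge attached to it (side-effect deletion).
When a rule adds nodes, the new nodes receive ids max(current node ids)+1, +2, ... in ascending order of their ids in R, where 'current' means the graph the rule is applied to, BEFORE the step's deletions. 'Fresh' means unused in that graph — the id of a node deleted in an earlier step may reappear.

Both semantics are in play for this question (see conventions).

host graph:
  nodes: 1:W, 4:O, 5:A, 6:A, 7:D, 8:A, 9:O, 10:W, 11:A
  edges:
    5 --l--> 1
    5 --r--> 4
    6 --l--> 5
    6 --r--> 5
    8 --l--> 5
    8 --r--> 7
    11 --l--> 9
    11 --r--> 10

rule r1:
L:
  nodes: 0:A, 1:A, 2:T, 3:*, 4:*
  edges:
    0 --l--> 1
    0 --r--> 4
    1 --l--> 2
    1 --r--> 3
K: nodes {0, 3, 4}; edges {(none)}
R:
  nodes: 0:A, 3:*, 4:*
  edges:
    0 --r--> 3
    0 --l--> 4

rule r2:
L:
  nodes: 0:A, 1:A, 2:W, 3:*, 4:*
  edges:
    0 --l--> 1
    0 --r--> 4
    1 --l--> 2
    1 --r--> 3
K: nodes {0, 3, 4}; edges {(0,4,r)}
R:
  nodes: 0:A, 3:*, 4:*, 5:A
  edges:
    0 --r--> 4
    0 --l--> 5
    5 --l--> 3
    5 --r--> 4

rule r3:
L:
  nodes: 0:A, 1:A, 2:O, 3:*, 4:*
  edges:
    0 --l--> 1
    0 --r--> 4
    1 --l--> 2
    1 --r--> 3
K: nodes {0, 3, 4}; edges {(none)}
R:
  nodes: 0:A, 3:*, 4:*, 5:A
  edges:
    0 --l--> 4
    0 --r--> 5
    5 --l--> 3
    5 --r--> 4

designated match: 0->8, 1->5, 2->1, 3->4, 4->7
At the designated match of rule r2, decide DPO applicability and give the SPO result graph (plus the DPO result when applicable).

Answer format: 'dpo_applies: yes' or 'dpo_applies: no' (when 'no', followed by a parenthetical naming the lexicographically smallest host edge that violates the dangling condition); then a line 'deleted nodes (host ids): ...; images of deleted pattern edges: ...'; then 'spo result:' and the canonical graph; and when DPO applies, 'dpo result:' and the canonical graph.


dpo_applies: no
(the rule deletes node 5, which keeps host edge (6,5,l) outside the match image — the dangling condition fails, DPO blocks; SPO proceeds and side-deletes such edges)
deleted nodes (host ids): 1, 5; images of deleted pattern edges: (5,1,l); (5,4,r); (8,5,l)
spo result:
nodes: 4:O, 6:A, 7:D, 8:A, 9:O, 10:W, 11:A, 12:A
edges: (8,7,r); (8,12,l); (11,9,l); (11,10,r); (12,4,l); (12,7,r)


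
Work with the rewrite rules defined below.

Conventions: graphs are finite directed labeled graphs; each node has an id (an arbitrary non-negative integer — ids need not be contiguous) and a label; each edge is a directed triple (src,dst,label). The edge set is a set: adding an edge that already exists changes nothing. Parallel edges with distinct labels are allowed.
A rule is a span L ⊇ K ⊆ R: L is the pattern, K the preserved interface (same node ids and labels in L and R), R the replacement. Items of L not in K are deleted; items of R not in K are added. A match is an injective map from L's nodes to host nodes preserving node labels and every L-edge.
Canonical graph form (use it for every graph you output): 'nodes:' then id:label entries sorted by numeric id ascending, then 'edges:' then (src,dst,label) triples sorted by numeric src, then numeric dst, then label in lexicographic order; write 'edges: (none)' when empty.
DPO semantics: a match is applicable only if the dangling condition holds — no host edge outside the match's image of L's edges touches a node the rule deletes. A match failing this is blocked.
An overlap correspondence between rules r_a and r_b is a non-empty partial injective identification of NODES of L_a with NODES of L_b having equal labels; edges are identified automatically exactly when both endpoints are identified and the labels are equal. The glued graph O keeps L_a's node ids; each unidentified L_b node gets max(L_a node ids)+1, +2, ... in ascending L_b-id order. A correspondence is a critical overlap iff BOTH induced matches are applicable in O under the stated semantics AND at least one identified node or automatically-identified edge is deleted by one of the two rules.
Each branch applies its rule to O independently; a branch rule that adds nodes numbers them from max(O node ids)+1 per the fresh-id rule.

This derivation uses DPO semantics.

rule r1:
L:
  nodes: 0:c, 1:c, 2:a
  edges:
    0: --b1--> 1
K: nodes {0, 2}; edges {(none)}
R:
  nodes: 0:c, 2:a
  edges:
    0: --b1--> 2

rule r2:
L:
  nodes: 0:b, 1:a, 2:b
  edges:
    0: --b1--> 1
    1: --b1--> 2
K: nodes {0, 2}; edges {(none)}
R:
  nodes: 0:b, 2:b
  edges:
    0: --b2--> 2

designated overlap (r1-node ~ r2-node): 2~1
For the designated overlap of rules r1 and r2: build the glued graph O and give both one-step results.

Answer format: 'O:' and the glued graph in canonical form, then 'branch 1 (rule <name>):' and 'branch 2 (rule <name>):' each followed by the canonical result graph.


O:
nodes: 0:c, 1:c, 2:a, 3:b, 4:b
edges: (0,1,b1); (2,4,b1); (3,2,b1)
branch 1 (rule r1):
nodes: 0:c, 2:a, 3:b, 4:b
edges: (0,2,b1); (2,4,b1); (3,2,b1)
branch 2 (rule r2):
nodes: 0:c, 1:c, 3:b, 4:b
edges: (0,1,b1); (3,4,b2)


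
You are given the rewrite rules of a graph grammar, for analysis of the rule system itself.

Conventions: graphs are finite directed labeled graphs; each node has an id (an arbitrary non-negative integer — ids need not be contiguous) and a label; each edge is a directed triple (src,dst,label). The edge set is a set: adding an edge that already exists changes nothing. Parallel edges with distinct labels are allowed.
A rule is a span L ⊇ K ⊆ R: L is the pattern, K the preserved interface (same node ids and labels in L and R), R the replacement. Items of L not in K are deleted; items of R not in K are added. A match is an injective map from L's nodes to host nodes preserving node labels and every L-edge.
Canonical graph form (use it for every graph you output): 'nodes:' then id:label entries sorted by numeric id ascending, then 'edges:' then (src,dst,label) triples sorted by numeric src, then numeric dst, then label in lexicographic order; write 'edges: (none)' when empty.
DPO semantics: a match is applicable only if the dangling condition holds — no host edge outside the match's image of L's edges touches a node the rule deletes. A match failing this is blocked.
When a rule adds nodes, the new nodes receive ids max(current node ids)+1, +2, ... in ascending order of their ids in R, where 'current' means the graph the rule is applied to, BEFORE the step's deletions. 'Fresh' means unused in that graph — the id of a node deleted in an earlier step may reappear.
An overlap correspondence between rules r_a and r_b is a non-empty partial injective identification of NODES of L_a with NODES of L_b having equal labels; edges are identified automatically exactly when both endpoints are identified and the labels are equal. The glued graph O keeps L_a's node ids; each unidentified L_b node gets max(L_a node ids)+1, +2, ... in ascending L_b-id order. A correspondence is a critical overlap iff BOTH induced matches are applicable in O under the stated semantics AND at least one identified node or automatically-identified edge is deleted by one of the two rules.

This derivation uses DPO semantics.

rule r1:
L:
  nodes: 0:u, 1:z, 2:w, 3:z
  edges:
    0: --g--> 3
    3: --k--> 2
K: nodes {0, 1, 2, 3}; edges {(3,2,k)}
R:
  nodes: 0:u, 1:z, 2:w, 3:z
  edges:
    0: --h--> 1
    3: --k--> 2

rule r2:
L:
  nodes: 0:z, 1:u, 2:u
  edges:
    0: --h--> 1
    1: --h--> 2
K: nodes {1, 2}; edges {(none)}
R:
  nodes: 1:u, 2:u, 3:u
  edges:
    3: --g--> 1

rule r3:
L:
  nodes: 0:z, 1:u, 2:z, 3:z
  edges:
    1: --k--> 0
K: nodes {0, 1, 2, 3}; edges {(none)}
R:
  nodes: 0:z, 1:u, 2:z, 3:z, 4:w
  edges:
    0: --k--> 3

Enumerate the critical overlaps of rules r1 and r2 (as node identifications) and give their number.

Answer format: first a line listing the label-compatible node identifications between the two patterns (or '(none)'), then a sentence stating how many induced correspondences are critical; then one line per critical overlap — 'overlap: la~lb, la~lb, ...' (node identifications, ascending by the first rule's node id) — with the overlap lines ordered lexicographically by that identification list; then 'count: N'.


label-compatible node identifications between L(r1) and L(r2): 0~1, 0~2, 1~0, 3~0
3 of the induced correspondences are critical overlaps of r1 and r2.
overlap: 0~1, 1~0
overlap: 0~2, 1~0
overlap: 1~0
count: 3
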